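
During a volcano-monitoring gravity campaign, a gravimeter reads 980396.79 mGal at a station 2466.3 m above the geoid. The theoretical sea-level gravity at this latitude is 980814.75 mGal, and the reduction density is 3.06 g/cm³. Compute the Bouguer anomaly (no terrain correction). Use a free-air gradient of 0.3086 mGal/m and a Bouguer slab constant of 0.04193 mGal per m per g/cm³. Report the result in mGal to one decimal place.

Free-air correction = 0.3086 × 2466.3 = 761.10 mGal
Free-air anomaly = 980396.79 − 980814.75 + (761.10) = 343.14 mGal
Bouguer slab correction = 0.04193 × 3.06 × 2466.3 = 316.44 mGal
Simple Bouguer anomaly = 343.14 − (316.44) = 26.70 mGal

26.7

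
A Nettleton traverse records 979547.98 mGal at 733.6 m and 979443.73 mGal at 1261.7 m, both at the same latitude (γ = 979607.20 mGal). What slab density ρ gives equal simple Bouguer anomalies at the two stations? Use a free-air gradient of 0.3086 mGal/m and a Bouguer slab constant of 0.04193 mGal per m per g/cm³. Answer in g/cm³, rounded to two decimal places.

2.65

Δg_obs = 979443.73 − 979547.98 = -104.25 mGal over Δh = 1261.7 − 733.6 = 528.1 m
Equal Bouguer anomalies ⇒ Δg_obs + (0.3086 − 0.04193ρ)·Δh = 0
0.3086 − 0.04193ρ = −Δg_obs/Δh = 0.19741
ρ = (0.3086 − 0.19741) / 0.04193 = 2.65 g/cm³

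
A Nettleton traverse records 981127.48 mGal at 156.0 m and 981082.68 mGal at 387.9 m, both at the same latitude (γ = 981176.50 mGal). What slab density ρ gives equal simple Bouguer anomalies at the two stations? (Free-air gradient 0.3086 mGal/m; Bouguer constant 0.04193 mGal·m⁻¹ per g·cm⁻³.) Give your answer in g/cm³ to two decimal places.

2.75

Δg_obs = 981082.68 − 981127.48 = -44.80 mGal over Δh = 387.9 − 156.0 = 231.9 m
Equal Bouguer anomalies ⇒ Δg_obs + (0.3086 − 0.04193ρ)·Δh = 0
0.3086 − 0.04193ρ = −Δg_obs/Δh = 0.19319
ρ = (0.3086 − 0.19319) / 0.04193 = 2.75 g/cm³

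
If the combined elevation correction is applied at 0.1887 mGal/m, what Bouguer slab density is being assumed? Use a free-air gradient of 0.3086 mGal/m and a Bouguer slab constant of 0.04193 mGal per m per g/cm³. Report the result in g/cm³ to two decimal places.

2.86

0.1887 = 0.3086 − 0.04193 × ρ
ρ = (0.3086 − 0.1887) / 0.04193 = 2.86 g/cm³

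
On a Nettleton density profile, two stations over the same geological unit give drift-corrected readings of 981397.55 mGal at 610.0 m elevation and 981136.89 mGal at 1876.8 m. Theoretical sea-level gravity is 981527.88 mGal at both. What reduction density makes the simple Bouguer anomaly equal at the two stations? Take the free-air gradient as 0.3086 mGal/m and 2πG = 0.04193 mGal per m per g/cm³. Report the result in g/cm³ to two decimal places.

Δg_obs = 981136.89 − 981397.55 = -260.66 mGal over Δh = 1876.8 − 610.0 = 1266.8 m
Equal Bouguer anomalies ⇒ Δg_obs + (0.3086 − 0.04193ρ)·Δh = 0
0.3086 − 0.04193ρ = −Δg_obs/Δh = 0.20576
ρ = (0.3086 − 0.20576) / 0.04193 = 2.45 g/cm³

2.45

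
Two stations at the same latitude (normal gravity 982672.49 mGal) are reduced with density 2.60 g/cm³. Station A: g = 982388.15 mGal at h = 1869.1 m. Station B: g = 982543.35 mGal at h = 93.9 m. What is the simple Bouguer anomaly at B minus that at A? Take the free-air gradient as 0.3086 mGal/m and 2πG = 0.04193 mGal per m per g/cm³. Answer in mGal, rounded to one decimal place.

Δg_SB(A) = 982388.15 − 982672.49 + 0.3086×1869.1 − 0.04193×2.60×1869.1 = 88.70 mGal
Δg_SB(B) = 982543.35 − 982672.49 + 0.3086×93.9 − 0.04193×2.60×93.9 = -110.40 mGal
Difference = -110.40 − (88.70) = -199.10 mGal

-199.1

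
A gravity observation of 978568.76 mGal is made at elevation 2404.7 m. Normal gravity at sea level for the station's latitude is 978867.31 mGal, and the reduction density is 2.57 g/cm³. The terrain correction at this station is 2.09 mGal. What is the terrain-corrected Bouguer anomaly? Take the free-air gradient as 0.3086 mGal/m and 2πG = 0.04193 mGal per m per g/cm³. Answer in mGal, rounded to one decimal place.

Free-air correction = 0.3086 × 2404.7 = 742.09 mGal
Free-air anomaly = 978568.76 − 978867.31 + (742.09) = 443.54 mGal
Bouguer slab correction = 0.04193 × 2.57 × 2404.7 = 259.13 mGal
Simple Bouguer anomaly = 443.54 − (259.13) = 184.41 mGal
Complete Bouguer anomaly = 184.41 + 2.09 = 186.50 mGal

186.5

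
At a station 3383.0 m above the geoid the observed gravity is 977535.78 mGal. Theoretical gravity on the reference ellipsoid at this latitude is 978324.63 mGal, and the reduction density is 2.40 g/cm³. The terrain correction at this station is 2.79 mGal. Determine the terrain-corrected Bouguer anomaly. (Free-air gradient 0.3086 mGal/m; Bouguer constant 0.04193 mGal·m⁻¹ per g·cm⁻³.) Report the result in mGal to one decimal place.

-82.5

Free-air correction = 0.3086 × 3383.0 = 1043.99 mGal
Free-air anomaly = 977535.78 − 978324.63 + (1043.99) = 255.14 mGal
Bouguer slab correction = 0.04193 × 2.40 × 3383.0 = 340.44 mGal
Simple Bouguer anomaly = 255.14 − (340.44) = -85.30 mGal
Complete Bouguer anomaly = -85.30 + 2.79 = -82.51 mGal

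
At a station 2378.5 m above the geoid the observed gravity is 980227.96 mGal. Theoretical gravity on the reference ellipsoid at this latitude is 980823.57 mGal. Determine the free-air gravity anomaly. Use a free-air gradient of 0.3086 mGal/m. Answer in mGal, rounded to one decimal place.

138.4

Free-air correction = 0.3086 × 2378.5 = 734.01 mGal
Free-air anomaly = 980227.96 − 980823.57 + (734.01) = 138.40 mGal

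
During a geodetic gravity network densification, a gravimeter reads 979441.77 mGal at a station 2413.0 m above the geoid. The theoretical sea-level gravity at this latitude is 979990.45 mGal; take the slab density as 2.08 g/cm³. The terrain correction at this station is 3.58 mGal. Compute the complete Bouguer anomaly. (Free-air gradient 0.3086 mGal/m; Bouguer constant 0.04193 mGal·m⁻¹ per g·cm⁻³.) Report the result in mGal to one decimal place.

-10.9

Free-air correction = 0.3086 × 2413.0 = 744.65 mGal
Free-air anomaly = 979441.77 − 979990.45 + (744.65) = 195.97 mGal
Bouguer slab correction = 0.04193 × 2.08 × 2413.0 = 210.45 mGal
Simple Bouguer anomaly = 195.97 − (210.45) = -14.48 mGal
Complete Bouguer anomaly = -14.48 + 3.58 = -10.90 mGal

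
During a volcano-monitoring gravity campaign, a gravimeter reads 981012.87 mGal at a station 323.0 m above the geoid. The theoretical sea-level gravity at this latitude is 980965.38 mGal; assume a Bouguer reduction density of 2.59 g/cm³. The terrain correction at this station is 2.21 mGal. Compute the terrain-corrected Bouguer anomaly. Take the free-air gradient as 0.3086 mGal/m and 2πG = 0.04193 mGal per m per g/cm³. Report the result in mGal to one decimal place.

Free-air correction = 0.3086 × 323.0 = 99.68 mGal
Free-air anomaly = 981012.87 − 980965.38 + (99.68) = 147.17 mGal
Bouguer slab correction = 0.04193 × 2.59 × 323.0 = 35.08 mGal
Simple Bouguer anomaly = 147.17 − (35.08) = 112.09 mGal
Complete Bouguer anomaly = 112.09 + 2.21 = 114.30 mGal

114.3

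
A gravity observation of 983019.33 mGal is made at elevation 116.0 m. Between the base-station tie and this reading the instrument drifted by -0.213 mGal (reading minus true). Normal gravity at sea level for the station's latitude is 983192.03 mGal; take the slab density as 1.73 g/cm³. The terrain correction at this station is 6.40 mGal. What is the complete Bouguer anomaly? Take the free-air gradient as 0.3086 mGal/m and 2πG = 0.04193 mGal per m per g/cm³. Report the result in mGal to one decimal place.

-138.7

Drift-corrected reading = 983019.33 − (-0.213) = 983019.543 mGal
Free-air correction = 0.3086 × 116.0 = 35.80 mGal
Free-air anomaly = 983019.543 − 983192.03 + (35.80) = -136.687 mGal
Bouguer slab correction = 0.04193 × 1.73 × 116.0 = 8.41 mGal
Simple Bouguer anomaly = -136.687 − (8.41) = -145.097 mGal
Complete Bouguer anomaly = -145.097 + 6.40 = -138.697 mGal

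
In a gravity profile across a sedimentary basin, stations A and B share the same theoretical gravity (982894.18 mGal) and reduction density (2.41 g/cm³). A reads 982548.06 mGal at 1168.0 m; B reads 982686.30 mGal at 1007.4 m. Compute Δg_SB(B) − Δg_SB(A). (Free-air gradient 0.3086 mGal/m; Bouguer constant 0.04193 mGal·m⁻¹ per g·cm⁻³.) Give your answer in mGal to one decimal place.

Δg_SB(A) = 982548.06 − 982894.18 + 0.3086×1168.0 − 0.04193×2.41×1168.0 = -103.70 mGal
Δg_SB(B) = 982686.30 − 982894.18 + 0.3086×1007.4 − 0.04193×2.41×1007.4 = 1.20 mGal
Difference = 1.20 − (-103.70) = 104.90 mGal

104.9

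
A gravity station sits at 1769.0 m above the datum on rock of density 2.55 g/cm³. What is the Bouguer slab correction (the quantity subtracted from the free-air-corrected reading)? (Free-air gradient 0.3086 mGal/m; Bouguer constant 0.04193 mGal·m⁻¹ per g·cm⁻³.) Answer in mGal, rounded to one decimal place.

Bouguer slab correction = 0.04193 × 2.55 × 1769.0 = 189.1 mGal

189.1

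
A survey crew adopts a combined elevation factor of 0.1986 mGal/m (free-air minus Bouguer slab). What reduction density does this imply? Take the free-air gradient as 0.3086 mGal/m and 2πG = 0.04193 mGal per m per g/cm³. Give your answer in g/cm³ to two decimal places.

0.1986 = 0.3086 − 0.04193 × ρ
ρ = (0.3086 − 0.1986) / 0.04193 = 2.62 g/cm³

2.62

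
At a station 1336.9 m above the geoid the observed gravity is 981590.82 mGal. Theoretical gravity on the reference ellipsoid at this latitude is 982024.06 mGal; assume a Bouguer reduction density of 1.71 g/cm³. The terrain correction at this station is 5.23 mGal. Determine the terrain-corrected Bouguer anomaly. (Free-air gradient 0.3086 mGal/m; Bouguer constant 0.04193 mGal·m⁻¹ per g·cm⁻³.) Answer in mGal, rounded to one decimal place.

-111.3

Free-air correction = 0.3086 × 1336.9 = 412.57 mGal
Free-air anomaly = 981590.82 − 982024.06 + (412.57) = -20.67 mGal
Bouguer slab correction = 0.04193 × 1.71 × 1336.9 = 95.86 mGal
Simple Bouguer anomaly = -20.67 − (95.86) = -116.53 mGal
Complete Bouguer anomaly = -116.53 + 5.23 = -111.30 mGal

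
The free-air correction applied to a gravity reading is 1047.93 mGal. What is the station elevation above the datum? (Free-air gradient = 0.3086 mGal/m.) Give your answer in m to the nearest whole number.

h = 1047.93 / 0.3086 = 3395.76 m

3396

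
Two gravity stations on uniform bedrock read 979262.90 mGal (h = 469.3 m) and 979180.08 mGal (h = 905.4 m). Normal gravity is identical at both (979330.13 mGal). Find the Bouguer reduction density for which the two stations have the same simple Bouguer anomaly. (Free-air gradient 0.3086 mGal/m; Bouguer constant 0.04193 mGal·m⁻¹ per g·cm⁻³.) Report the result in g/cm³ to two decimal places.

Δg_obs = 979180.08 − 979262.90 = -82.82 mGal over Δh = 905.4 − 469.3 = 436.1 m
Equal Bouguer anomalies ⇒ Δg_obs + (0.3086 − 0.04193ρ)·Δh = 0
0.3086 − 0.04193ρ = −Δg_obs/Δh = 0.18991
ρ = (0.3086 − 0.18991) / 0.04193 = 2.83 g/cm³

2.83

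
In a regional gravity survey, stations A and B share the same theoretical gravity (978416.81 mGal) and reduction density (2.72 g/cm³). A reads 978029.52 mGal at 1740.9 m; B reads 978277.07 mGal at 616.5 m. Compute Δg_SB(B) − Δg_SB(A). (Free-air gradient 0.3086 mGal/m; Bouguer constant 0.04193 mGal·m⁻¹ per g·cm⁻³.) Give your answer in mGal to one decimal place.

28.8

Δg_SB(A) = 978029.52 − 978416.81 + 0.3086×1740.9 − 0.04193×2.72×1740.9 = -48.60 mGal
Δg_SB(B) = 978277.07 − 978416.81 + 0.3086×616.5 − 0.04193×2.72×616.5 = -19.80 mGal
Difference = -19.80 − (-48.60) = 28.80 mGal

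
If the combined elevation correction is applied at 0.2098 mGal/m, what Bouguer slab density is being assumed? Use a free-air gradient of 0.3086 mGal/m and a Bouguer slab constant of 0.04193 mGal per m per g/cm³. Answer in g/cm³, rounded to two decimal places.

2.36

0.2098 = 0.3086 − 0.04193 × ρ
ρ = (0.3086 − 0.2098) / 0.04193 = 2.36 g/cm³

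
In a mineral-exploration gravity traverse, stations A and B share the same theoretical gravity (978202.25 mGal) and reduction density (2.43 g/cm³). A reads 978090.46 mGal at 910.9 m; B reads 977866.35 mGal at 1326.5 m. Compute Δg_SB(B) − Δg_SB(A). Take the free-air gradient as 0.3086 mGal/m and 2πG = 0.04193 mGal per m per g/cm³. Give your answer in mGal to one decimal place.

-138.2

Δg_SB(A) = 978090.46 − 978202.25 + 0.3086×910.9 − 0.04193×2.43×910.9 = 76.50 mGal
Δg_SB(B) = 977866.35 − 978202.25 + 0.3086×1326.5 − 0.04193×2.43×1326.5 = -61.70 mGal
Difference = -61.70 − (76.50) = -138.20 mGal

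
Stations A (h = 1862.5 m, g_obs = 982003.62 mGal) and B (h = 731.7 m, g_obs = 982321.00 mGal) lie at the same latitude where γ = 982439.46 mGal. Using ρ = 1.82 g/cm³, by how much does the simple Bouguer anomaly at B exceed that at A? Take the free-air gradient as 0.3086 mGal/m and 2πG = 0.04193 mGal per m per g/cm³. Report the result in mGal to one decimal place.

Δg_SB(A) = 982003.62 − 982439.46 + 0.3086×1862.5 − 0.04193×1.82×1862.5 = -3.20 mGal
Δg_SB(B) = 982321.00 − 982439.46 + 0.3086×731.7 − 0.04193×1.82×731.7 = 51.50 mGal
Difference = 51.50 − (-3.20) = 54.70 mGal

54.7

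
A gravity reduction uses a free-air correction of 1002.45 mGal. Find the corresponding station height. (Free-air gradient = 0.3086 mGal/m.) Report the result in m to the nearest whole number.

3248

h = 1002.45 / 0.3086 = 3248.38 m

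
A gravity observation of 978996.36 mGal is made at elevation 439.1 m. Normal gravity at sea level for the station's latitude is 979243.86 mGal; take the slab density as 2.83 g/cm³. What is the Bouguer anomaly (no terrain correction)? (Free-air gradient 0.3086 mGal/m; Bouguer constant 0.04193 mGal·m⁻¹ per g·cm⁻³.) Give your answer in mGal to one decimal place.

-164.1

Free-air correction = 0.3086 × 439.1 = 135.51 mGal
Free-air anomaly = 978996.36 − 979243.86 + (135.51) = -111.99 mGal
Bouguer slab correction = 0.04193 × 2.83 × 439.1 = 52.10 mGal
Simple Bouguer anomaly = -111.99 − (52.10) = -164.09 mGal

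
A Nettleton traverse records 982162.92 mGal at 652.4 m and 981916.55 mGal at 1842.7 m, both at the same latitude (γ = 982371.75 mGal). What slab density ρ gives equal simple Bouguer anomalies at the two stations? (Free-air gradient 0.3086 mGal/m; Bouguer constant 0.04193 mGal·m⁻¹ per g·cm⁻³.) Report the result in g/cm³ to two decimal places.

2.42

Δg_obs = 981916.55 − 982162.92 = -246.37 mGal over Δh = 1842.7 − 652.4 = 1190.3 m
Equal Bouguer anomalies ⇒ Δg_obs + (0.3086 − 0.04193ρ)·Δh = 0
0.3086 − 0.04193ρ = −Δg_obs/Δh = 0.20698
ρ = (0.3086 − 0.20698) / 0.04193 = 2.42 g/cm³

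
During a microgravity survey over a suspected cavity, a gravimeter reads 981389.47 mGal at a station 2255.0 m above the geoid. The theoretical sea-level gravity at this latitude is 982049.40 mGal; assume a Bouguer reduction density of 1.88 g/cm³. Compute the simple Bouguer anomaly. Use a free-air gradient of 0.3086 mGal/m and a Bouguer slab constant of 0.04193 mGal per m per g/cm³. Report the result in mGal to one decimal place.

-141.8

Free-air correction = 0.3086 × 2255.0 = 695.89 mGal
Free-air anomaly = 981389.47 − 982049.40 + (695.89) = 35.96 mGal
Bouguer slab correction = 0.04193 × 1.88 × 2255.0 = 177.76 mGal
Simple Bouguer anomaly = 35.96 − (177.76) = -141.80 mGal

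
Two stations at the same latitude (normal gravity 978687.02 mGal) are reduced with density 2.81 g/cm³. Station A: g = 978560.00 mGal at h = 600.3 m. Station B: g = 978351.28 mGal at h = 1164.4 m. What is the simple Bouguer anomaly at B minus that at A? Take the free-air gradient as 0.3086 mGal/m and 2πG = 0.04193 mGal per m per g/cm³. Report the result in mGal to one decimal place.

-101.1

Δg_SB(A) = 978560.00 − 978687.02 + 0.3086×600.3 − 0.04193×2.81×600.3 = -12.50 mGal
Δg_SB(B) = 978351.28 − 978687.02 + 0.3086×1164.4 − 0.04193×2.81×1164.4 = -113.60 mGal
Difference = -113.60 − (-12.50) = -101.10 mGal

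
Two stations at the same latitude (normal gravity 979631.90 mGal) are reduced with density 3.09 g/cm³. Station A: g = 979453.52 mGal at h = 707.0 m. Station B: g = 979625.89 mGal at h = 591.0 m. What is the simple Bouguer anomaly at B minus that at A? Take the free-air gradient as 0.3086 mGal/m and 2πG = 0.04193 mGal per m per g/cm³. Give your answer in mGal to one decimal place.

Δg_SB(A) = 979453.52 − 979631.90 + 0.3086×707.0 − 0.04193×3.09×707.0 = -51.80 mGal
Δg_SB(B) = 979625.89 − 979631.90 + 0.3086×591.0 − 0.04193×3.09×591.0 = 99.80 mGal
Difference = 99.80 − (-51.80) = 151.60 mGal

151.6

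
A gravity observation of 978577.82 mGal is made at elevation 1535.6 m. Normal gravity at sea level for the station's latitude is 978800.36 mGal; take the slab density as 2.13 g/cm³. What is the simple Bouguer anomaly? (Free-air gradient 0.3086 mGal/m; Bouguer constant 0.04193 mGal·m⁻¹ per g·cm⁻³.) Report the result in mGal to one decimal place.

Free-air correction = 0.3086 × 1535.6 = 473.89 mGal
Free-air anomaly = 978577.82 − 978800.36 + (473.89) = 251.35 mGal
Bouguer slab correction = 0.04193 × 2.13 × 1535.6 = 137.15 mGal
Simple Bouguer anomaly = 251.35 − (137.15) = 114.20 mGal

114.2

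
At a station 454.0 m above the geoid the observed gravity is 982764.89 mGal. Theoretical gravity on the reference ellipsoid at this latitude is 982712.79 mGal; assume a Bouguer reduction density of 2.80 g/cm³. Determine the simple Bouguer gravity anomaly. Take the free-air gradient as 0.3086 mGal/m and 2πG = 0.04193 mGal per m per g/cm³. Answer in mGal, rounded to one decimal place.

138.9

Free-air correction = 0.3086 × 454.0 = 140.10 mGal
Free-air anomaly = 982764.89 − 982712.79 + (140.10) = 192.20 mGal
Bouguer slab correction = 0.04193 × 2.80 × 454.0 = 53.30 mGal
Simple Bouguer anomaly = 192.20 − (53.30) = 138.90 mGal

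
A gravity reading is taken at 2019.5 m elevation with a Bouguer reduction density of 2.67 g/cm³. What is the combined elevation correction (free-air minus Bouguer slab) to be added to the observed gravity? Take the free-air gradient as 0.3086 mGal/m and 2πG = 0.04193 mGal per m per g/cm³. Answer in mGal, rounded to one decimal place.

Combined gradient = 0.3086 − 0.04193 × 2.67 = 0.1966469 mGal/m
Combined elevation correction = 0.1966469 × 2019.5 = 397.1 mGal

397.1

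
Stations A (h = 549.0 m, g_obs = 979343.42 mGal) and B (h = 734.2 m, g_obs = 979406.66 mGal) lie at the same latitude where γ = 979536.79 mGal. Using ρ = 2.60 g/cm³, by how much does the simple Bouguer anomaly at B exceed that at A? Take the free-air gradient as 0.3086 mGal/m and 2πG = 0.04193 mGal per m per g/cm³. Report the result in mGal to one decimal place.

Δg_SB(A) = 979343.42 − 979536.79 + 0.3086×549.0 − 0.04193×2.60×549.0 = -83.80 mGal
Δg_SB(B) = 979406.66 − 979536.79 + 0.3086×734.2 − 0.04193×2.60×734.2 = 16.40 mGal
Difference = 16.40 − (-83.80) = 100.20 mGal

100.2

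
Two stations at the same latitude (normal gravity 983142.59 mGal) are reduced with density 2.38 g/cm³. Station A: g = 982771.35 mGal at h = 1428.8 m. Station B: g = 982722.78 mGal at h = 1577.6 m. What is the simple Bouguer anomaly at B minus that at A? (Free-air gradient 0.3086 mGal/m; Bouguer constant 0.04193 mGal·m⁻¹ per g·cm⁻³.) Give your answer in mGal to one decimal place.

-17.5

Δg_SB(A) = 982771.35 − 983142.59 + 0.3086×1428.8 − 0.04193×2.38×1428.8 = -72.90 mGal
Δg_SB(B) = 982722.78 − 983142.59 + 0.3086×1577.6 − 0.04193×2.38×1577.6 = -90.40 mGal
Difference = -90.40 − (-72.90) = -17.50 mGal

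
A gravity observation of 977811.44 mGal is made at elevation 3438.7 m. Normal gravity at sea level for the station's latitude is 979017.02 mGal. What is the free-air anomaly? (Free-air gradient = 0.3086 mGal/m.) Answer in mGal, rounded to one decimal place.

-144.4

Free-air correction = 0.3086 × 3438.7 = 1061.18 mGal
Free-air anomaly = 977811.44 − 979017.02 + (1061.18) = -144.40 mGal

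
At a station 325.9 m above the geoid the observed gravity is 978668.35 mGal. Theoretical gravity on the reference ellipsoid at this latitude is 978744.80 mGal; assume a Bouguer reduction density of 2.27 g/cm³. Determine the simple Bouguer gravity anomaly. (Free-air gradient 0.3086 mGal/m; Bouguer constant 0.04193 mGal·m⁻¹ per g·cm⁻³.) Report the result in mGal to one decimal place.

Free-air correction = 0.3086 × 325.9 = 100.57 mGal
Free-air anomaly = 978668.35 − 978744.80 + (100.57) = 24.12 mGal
Bouguer slab correction = 0.04193 × 2.27 × 325.9 = 31.02 mGal
Simple Bouguer anomaly = 24.12 − (31.02) = -6.90 mGal

-6.9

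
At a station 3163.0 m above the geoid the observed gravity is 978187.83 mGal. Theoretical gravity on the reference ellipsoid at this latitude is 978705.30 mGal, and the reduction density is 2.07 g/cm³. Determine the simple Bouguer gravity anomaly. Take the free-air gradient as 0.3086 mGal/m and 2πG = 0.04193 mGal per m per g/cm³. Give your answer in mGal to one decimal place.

Free-air correction = 0.3086 × 3163.0 = 976.10 mGal
Free-air anomaly = 978187.83 − 978705.30 + (976.10) = 458.63 mGal
Bouguer slab correction = 0.04193 × 2.07 × 3163.0 = 274.53 mGal
Simple Bouguer anomaly = 458.63 − (274.53) = 184.10 mGal

184.1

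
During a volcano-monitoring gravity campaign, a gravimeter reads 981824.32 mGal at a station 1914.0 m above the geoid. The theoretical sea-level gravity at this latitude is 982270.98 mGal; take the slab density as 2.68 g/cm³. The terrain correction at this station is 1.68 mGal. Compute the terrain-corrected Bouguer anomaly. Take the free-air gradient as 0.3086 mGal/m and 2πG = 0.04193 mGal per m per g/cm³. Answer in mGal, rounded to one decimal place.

Free-air correction = 0.3086 × 1914.0 = 590.66 mGal
Free-air anomaly = 981824.32 − 982270.98 + (590.66) = 144.00 mGal
Bouguer slab correction = 0.04193 × 2.68 × 1914.0 = 215.08 mGal
Simple Bouguer anomaly = 144.00 − (215.08) = -71.08 mGal
Complete Bouguer anomaly = -71.08 + 1.68 = -69.40 mGal

-69.4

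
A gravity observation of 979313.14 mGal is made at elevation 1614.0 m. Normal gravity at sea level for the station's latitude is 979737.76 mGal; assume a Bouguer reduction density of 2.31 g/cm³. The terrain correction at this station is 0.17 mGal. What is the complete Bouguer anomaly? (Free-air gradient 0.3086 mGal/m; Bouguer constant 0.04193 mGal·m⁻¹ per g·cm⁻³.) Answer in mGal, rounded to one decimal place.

-82.7

Free-air correction = 0.3086 × 1614.0 = 498.08 mGal
Free-air anomaly = 979313.14 − 979737.76 + (498.08) = 73.46 mGal
Bouguer slab correction = 0.04193 × 2.31 × 1614.0 = 156.33 mGal
Simple Bouguer anomaly = 73.46 − (156.33) = -82.87 mGal
Complete Bouguer anomaly = -82.87 + 0.17 = -82.70 mGal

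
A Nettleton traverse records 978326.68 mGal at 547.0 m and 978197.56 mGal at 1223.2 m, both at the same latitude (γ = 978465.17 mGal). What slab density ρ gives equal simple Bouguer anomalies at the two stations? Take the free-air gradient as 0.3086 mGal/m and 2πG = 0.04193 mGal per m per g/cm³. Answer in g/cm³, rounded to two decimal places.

2.81

Δg_obs = 978197.56 − 978326.68 = -129.12 mGal over Δh = 1223.2 − 547.0 = 676.2 m
Equal Bouguer anomalies ⇒ Δg_obs + (0.3086 − 0.04193ρ)·Δh = 0
0.3086 − 0.04193ρ = −Δg_obs/Δh = 0.19095
ρ = (0.3086 − 0.19095) / 0.04193 = 2.81 g/cm³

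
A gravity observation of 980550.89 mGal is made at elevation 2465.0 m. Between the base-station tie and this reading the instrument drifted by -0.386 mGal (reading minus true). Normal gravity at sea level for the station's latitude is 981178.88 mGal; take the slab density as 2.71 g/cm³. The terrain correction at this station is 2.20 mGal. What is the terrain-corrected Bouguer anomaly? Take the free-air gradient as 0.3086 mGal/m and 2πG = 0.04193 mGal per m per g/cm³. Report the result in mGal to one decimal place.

Drift-corrected reading = 980550.89 − (-0.386) = 980551.276 mGal
Free-air correction = 0.3086 × 2465.0 = 760.70 mGal
Free-air anomaly = 980551.276 − 981178.88 + (760.70) = 133.096 mGal
Bouguer slab correction = 0.04193 × 2.71 × 2465.0 = 280.10 mGal
Simple Bouguer anomaly = 133.096 − (280.10) = -147.004 mGal
Complete Bouguer anomaly = -147.004 + 2.20 = -144.804 mGal

-144.8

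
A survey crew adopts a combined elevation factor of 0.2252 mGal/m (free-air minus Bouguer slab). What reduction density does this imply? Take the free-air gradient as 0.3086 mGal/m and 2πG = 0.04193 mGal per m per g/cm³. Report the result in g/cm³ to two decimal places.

0.2252 = 0.3086 − 0.04193 × ρ
ρ = (0.3086 − 0.2252) / 0.04193 = 1.99 g/cm³

1.99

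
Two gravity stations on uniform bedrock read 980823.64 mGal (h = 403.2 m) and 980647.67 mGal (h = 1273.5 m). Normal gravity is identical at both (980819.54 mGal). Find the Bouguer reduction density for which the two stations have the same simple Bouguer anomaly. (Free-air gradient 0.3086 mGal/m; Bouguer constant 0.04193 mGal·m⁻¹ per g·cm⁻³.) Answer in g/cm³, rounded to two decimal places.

2.54

Δg_obs = 980647.67 − 980823.64 = -175.97 mGal over Δh = 1273.5 − 403.2 = 870.3 m
Equal Bouguer anomalies ⇒ Δg_obs + (0.3086 − 0.04193ρ)·Δh = 0
0.3086 − 0.04193ρ = −Δg_obs/Δh = 0.20219
ρ = (0.3086 − 0.20219) / 0.04193 = 2.54 g/cm³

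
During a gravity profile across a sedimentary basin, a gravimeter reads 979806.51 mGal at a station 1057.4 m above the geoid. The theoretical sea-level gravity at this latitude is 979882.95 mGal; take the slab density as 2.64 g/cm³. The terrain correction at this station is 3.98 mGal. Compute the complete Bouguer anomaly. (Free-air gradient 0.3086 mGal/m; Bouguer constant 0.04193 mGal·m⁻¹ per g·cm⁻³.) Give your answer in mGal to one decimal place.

136.8

Free-air correction = 0.3086 × 1057.4 = 326.31 mGal
Free-air anomaly = 979806.51 − 979882.95 + (326.31) = 249.87 mGal
Bouguer slab correction = 0.04193 × 2.64 × 1057.4 = 117.05 mGal
Simple Bouguer anomaly = 249.87 − (117.05) = 132.82 mGal
Complete Bouguer anomaly = 132.82 + 3.98 = 136.80 mGal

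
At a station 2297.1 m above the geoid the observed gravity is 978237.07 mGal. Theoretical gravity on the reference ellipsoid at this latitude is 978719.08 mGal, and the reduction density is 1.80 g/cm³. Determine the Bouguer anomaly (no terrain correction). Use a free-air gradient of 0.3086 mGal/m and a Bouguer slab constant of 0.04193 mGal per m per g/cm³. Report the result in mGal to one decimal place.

Free-air correction = 0.3086 × 2297.1 = 708.89 mGal
Free-air anomaly = 978237.07 − 978719.08 + (708.89) = 226.88 mGal
Bouguer slab correction = 0.04193 × 1.80 × 2297.1 = 173.37 mGal
Simple Bouguer anomaly = 226.88 − (173.37) = 53.51 mGal

53.5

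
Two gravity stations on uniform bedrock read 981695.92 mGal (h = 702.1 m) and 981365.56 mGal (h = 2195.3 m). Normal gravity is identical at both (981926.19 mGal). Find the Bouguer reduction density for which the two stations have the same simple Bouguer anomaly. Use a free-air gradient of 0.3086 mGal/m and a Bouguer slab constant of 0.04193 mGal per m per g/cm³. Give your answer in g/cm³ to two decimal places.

2.08

Δg_obs = 981365.56 − 981695.92 = -330.36 mGal over Δh = 2195.3 − 702.1 = 1493.2 m
Equal Bouguer anomalies ⇒ Δg_obs + (0.3086 − 0.04193ρ)·Δh = 0
0.3086 − 0.04193ρ = −Δg_obs/Δh = 0.22124
ρ = (0.3086 − 0.22124) / 0.04193 = 2.08 g/cm³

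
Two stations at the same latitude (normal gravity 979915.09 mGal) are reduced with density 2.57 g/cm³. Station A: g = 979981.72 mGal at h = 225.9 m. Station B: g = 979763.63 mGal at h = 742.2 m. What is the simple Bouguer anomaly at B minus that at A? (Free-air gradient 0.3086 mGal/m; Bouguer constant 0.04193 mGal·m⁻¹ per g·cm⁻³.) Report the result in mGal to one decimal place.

Δg_SB(A) = 979981.72 − 979915.09 + 0.3086×225.9 − 0.04193×2.57×225.9 = 112.00 mGal
Δg_SB(B) = 979763.63 − 979915.09 + 0.3086×742.2 − 0.04193×2.57×742.2 = -2.40 mGal
Difference = -2.40 − (112.00) = -114.40 mGal

-114.4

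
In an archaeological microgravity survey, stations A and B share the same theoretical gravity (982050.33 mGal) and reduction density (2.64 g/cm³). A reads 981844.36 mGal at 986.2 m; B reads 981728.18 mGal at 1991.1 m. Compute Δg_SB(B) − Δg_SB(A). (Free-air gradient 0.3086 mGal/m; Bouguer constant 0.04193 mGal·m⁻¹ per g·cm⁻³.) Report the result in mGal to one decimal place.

82.7

Δg_SB(A) = 981844.36 − 982050.33 + 0.3086×986.2 − 0.04193×2.64×986.2 = -10.80 mGal
Δg_SB(B) = 981728.18 − 982050.33 + 0.3086×1991.1 − 0.04193×2.64×1991.1 = 71.90 mGal
Difference = 71.90 − (-10.80) = 82.70 mGal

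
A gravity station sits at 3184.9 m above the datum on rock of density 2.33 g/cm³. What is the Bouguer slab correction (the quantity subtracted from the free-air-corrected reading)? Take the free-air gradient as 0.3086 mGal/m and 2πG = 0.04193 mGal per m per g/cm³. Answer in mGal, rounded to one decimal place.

Bouguer slab correction = 0.04193 × 2.33 × 3184.9 = 311.2 mGal

311.2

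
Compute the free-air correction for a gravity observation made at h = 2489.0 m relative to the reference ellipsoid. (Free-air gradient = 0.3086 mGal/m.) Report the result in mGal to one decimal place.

768.1

Free-air correction = 0.3086 × 2489.0 = 768.1 mGal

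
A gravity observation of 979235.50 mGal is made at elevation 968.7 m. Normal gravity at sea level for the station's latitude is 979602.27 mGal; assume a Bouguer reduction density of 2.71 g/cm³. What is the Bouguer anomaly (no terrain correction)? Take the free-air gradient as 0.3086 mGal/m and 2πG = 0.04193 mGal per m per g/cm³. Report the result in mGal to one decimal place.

Free-air correction = 0.3086 × 968.7 = 298.94 mGal
Free-air anomaly = 979235.50 − 979602.27 + (298.94) = -67.83 mGal
Bouguer slab correction = 0.04193 × 2.71 × 968.7 = 110.07 mGal
Simple Bouguer anomaly = -67.83 − (110.07) = -177.90 mGal

-177.9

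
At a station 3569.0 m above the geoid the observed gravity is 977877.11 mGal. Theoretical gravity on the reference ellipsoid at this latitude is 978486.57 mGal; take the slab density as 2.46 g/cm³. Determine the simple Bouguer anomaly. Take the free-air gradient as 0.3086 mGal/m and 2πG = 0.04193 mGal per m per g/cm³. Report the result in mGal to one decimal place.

123.8

Free-air correction = 0.3086 × 3569.0 = 1101.39 mGal
Free-air anomaly = 977877.11 − 978486.57 + (1101.39) = 491.93 mGal
Bouguer slab correction = 0.04193 × 2.46 × 3569.0 = 368.13 mGal
Simple Bouguer anomaly = 491.93 − (368.13) = 123.80 mGal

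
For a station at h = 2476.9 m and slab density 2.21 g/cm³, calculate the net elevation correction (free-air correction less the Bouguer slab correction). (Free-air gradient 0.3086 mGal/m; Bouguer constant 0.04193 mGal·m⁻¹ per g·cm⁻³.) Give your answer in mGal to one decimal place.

Combined gradient = 0.3086 − 0.04193 × 2.21 = 0.2159347 mGal/m
Combined elevation correction = 0.2159347 × 2476.9 = 534.8 mGal

534.8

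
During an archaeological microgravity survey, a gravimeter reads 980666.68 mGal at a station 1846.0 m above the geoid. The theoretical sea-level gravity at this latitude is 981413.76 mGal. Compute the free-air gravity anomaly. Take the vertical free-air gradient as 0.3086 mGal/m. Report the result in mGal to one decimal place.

-177.4

Free-air correction = 0.3086 × 1846.0 = 569.68 mGal
Free-air anomaly = 980666.68 − 981413.76 + (569.68) = -177.40 mGal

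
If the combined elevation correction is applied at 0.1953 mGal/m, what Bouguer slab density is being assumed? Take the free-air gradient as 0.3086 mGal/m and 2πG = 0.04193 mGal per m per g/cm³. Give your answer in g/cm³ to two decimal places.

2.70

0.1953 = 0.3086 − 0.04193 × ρ
ρ = (0.3086 − 0.1953) / 0.04193 = 2.70 g/cm³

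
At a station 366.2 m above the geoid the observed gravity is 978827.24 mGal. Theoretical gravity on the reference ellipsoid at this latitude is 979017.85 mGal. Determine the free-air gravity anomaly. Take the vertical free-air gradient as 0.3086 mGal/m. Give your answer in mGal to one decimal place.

-77.6

Free-air correction = 0.3086 × 366.2 = 113.01 mGal
Free-air anomaly = 978827.24 − 979017.85 + (113.01) = -77.60 mGal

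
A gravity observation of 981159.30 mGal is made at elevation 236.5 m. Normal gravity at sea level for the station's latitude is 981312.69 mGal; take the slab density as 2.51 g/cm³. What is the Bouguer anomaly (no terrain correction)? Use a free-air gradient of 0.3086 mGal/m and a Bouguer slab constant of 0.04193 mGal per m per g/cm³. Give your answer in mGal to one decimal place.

-105.3

Free-air correction = 0.3086 × 236.5 = 72.98 mGal
Free-air anomaly = 981159.30 − 981312.69 + (72.98) = -80.41 mGal
Bouguer slab correction = 0.04193 × 2.51 × 236.5 = 24.89 mGal
Simple Bouguer anomaly = -80.41 − (24.89) = -105.30 mGal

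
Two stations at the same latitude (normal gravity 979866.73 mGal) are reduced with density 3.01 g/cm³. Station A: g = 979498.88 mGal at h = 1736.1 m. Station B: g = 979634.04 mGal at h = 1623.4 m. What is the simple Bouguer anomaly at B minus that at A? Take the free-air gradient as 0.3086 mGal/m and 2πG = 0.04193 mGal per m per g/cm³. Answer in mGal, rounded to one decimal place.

114.6

Δg_SB(A) = 979498.88 − 979866.73 + 0.3086×1736.1 − 0.04193×3.01×1736.1 = -51.20 mGal
Δg_SB(B) = 979634.04 − 979866.73 + 0.3086×1623.4 − 0.04193×3.01×1623.4 = 63.40 mGal
Difference = 63.40 − (-51.20) = 114.60 mGal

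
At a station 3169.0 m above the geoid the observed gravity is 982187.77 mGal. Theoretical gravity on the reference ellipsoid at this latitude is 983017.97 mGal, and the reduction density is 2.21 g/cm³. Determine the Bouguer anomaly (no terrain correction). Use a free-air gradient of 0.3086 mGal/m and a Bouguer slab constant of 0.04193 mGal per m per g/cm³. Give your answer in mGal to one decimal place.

Free-air correction = 0.3086 × 3169.0 = 977.95 mGal
Free-air anomaly = 982187.77 − 983017.97 + (977.95) = 147.75 mGal
Bouguer slab correction = 0.04193 × 2.21 × 3169.0 = 293.66 mGal
Simple Bouguer anomaly = 147.75 − (293.66) = -145.91 mGal

-145.9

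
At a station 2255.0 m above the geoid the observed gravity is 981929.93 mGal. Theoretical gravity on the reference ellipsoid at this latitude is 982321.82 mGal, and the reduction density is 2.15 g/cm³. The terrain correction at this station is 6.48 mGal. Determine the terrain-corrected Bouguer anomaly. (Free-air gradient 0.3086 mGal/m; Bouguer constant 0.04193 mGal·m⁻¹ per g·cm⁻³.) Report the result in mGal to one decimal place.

Free-air correction = 0.3086 × 2255.0 = 695.89 mGal
Free-air anomaly = 981929.93 − 982321.82 + (695.89) = 304.00 mGal
Bouguer slab correction = 0.04193 × 2.15 × 2255.0 = 203.29 mGal
Simple Bouguer anomaly = 304.00 − (203.29) = 100.71 mGal
Complete Bouguer anomaly = 100.71 + 6.48 = 107.19 mGal

107.2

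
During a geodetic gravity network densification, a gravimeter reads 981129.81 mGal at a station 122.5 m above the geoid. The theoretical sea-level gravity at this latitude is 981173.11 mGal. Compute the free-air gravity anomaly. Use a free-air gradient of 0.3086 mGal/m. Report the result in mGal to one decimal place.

Free-air correction = 0.3086 × 122.5 = 37.80 mGal
Free-air anomaly = 981129.81 − 981173.11 + (37.80) = -5.50 mGal

-5.5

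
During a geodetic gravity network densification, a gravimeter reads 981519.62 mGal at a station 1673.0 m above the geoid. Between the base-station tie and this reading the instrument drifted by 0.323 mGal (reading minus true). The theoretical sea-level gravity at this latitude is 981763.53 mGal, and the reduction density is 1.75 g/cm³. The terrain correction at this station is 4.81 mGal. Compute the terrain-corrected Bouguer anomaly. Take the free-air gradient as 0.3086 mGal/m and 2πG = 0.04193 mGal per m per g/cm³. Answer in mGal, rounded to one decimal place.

154.1

Drift-corrected reading = 981519.62 − (0.323) = 981519.297 mGal
Free-air correction = 0.3086 × 1673.0 = 516.29 mGal
Free-air anomaly = 981519.297 − 981763.53 + (516.29) = 272.057 mGal
Bouguer slab correction = 0.04193 × 1.75 × 1673.0 = 122.76 mGal
Simple Bouguer anomaly = 272.057 − (122.76) = 149.297 mGal
Complete Bouguer anomaly = 149.297 + 4.81 = 154.107 mGal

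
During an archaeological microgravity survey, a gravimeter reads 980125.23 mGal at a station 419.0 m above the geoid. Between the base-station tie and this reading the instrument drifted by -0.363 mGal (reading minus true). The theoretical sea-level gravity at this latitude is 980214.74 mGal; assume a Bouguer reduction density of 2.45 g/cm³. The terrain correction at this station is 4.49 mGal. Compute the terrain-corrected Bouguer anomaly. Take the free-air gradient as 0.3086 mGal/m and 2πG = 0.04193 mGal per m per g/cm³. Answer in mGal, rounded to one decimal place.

1.6

Drift-corrected reading = 980125.23 − (-0.363) = 980125.593 mGal
Free-air correction = 0.3086 × 419.0 = 129.30 mGal
Free-air anomaly = 980125.593 − 980214.74 + (129.30) = 40.153 mGal
Bouguer slab correction = 0.04193 × 2.45 × 419.0 = 43.04 mGal
Simple Bouguer anomaly = 40.153 − (43.04) = -2.887 mGal
Complete Bouguer anomaly = -2.887 + 4.49 = 1.603 mGal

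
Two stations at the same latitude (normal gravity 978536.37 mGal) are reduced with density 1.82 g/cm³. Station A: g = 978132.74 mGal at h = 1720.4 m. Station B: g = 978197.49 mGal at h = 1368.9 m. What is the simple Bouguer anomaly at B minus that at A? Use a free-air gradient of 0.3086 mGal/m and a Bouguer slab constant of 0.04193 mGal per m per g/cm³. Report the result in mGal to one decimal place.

Δg_SB(A) = 978132.74 − 978536.37 + 0.3086×1720.4 − 0.04193×1.82×1720.4 = -4.00 mGal
Δg_SB(B) = 978197.49 − 978536.37 + 0.3086×1368.9 − 0.04193×1.82×1368.9 = -20.90 mGal
Difference = -20.90 − (-4.00) = -16.90 mGal

-16.9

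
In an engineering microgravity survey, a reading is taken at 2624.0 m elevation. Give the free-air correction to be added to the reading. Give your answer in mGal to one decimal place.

809.8

Free-air correction = 0.3086 × 2624.0 = 809.8 mGal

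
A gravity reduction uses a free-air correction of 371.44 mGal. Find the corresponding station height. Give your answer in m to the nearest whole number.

1204

h = 371.44 / 0.3086 = 1203.63 m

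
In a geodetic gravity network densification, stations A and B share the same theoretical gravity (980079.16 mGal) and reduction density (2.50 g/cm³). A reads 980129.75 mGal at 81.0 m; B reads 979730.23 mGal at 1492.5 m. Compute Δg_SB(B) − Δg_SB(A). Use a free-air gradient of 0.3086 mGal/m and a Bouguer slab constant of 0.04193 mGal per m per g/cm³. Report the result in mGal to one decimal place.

Δg_SB(A) = 980129.75 − 980079.16 + 0.3086×81.0 − 0.04193×2.50×81.0 = 67.10 mGal
Δg_SB(B) = 979730.23 − 980079.16 + 0.3086×1492.5 − 0.04193×2.50×1492.5 = -44.80 mGal
Difference = -44.80 − (67.10) = -111.90 mGal

-111.9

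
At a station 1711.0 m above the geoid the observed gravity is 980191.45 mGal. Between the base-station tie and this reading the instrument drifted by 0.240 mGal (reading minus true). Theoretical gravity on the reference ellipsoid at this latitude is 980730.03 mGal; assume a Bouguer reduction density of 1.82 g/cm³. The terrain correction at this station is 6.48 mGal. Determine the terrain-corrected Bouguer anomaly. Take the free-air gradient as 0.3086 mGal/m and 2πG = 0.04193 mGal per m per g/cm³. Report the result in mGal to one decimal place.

-134.9

Drift-corrected reading = 980191.45 − (0.240) = 980191.210 mGal
Free-air correction = 0.3086 × 1711.0 = 528.01 mGal
Free-air anomaly = 980191.210 − 980730.03 + (528.01) = -10.810 mGal
Bouguer slab correction = 0.04193 × 1.82 × 1711.0 = 130.57 mGal
Simple Bouguer anomaly = -10.810 − (130.57) = -141.380 mGal
Complete Bouguer anomaly = -141.380 + 6.48 = -134.900 mGal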